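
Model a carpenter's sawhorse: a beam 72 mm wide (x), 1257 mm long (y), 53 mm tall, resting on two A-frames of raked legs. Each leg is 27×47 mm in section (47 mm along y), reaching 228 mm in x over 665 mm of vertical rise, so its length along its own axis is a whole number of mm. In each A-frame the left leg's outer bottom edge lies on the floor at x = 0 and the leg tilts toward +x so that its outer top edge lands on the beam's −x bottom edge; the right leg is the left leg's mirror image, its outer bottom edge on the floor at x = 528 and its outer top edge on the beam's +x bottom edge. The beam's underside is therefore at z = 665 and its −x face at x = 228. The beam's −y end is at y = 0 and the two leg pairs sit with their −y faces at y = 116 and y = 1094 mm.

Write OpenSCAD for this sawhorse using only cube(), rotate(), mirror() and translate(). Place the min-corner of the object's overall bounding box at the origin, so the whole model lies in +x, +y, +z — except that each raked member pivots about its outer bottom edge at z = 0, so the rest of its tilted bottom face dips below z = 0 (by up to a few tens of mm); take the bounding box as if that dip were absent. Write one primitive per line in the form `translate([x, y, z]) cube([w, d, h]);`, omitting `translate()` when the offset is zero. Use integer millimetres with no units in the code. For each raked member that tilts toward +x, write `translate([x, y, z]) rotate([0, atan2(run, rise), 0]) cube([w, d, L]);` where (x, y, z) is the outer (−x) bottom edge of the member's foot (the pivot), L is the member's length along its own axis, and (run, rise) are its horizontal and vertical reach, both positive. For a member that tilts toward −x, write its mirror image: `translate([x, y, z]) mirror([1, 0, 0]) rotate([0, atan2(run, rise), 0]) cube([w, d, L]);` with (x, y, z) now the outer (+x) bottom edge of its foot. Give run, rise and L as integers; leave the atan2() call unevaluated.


translate([228, 0, 665]) cube([72, 1257, 53]);
translate([0, 116, 0]) rotate([0, atan2(228, 665), 0]) cube([27, 47, 703]);
translate([528, 116, 0]) mirror([1, 0, 0]) rotate([0, atan2(228, 665), 0]) cube([27, 47, 703]);
translate([0, 1094, 0]) rotate([0, atan2(228, 665), 0]) cube([27, 47, 703]);
translate([528, 1094, 0]) mirror([1, 0, 0]) rotate([0, atan2(228, 665), 0]) cube([27, 47, 703]);


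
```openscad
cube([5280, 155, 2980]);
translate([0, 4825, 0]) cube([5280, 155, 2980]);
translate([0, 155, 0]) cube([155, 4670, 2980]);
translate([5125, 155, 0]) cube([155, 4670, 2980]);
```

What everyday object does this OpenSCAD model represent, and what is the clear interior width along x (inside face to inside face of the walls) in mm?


A house (or room) frame. The interior width is 4970 mm.

Four 2980 mm walls enclosing a rectangle with no floor or roof — a room or house frame. Outside width is 5280 mm and wall thickness is 155 mm, so the interior width is 5280 − 2 × 155 = 4970 mm.


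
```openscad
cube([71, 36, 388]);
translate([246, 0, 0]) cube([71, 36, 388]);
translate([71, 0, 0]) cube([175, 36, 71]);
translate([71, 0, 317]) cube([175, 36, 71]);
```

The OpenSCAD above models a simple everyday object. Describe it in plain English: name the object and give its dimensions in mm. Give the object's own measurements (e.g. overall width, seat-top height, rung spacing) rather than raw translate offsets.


A rectangular picture frame lying in the x–z plane (depth along y). The opening is 175 mm wide (x) by 246 mm tall (z), surrounded by a border 71 mm wide on all four sides. The frame is 36 mm deep and is made of two full-height vertical stiles with two horizontal rails fitted between them.


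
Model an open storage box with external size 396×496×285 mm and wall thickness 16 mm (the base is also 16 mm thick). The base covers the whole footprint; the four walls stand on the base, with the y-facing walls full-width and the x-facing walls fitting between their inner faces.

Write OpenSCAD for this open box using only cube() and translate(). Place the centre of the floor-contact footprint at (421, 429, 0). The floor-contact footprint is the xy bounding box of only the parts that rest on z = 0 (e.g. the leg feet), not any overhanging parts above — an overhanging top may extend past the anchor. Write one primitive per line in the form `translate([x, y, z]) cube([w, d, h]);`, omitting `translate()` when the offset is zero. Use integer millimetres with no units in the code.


translate([223, 181, 0]) cube([396, 496, 16]);
translate([223, 181, 16]) cube([396, 16, 269]);
translate([223, 661, 16]) cube([396, 16, 269]);
translate([223, 197, 16]) cube([16, 464, 269]);
translate([603, 197, 16]) cube([16, 464, 269]);


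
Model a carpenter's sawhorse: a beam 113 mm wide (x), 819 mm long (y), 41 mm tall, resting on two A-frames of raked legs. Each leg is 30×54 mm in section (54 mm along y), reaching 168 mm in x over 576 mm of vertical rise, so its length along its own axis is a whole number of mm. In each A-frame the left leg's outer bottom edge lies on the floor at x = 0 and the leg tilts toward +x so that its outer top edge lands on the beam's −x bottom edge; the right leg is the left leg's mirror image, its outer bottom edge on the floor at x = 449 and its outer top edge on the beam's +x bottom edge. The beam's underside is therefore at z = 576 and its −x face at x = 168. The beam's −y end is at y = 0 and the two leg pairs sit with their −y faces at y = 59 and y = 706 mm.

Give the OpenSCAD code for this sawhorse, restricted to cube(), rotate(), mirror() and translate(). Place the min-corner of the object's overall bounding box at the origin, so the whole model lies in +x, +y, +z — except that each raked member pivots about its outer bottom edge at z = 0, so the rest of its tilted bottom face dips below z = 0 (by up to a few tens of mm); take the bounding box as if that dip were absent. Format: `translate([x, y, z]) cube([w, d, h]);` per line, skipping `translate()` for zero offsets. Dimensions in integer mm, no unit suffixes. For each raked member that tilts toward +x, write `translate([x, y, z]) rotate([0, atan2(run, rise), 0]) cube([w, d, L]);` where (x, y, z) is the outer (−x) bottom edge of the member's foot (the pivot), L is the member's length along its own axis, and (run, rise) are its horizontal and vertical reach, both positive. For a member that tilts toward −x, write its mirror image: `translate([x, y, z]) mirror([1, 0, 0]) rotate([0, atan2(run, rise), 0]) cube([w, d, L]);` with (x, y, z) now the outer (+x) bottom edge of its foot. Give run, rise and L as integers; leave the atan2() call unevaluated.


translate([168, 0, 576]) cube([113, 819, 41]);
translate([0, 59, 0]) rotate([0, atan2(168, 576), 0]) cube([30, 54, 600]);
translate([449, 59, 0]) mirror([1, 0, 0]) rotate([0, atan2(168, 576), 0]) cube([30, 54, 600]);
translate([0, 706, 0]) rotate([0, atan2(168, 576), 0]) cube([30, 54, 600]);
translate([449, 706, 0]) mirror([1, 0, 0]) rotate([0, atan2(168, 576), 0]) cube([30, 54, 600]);


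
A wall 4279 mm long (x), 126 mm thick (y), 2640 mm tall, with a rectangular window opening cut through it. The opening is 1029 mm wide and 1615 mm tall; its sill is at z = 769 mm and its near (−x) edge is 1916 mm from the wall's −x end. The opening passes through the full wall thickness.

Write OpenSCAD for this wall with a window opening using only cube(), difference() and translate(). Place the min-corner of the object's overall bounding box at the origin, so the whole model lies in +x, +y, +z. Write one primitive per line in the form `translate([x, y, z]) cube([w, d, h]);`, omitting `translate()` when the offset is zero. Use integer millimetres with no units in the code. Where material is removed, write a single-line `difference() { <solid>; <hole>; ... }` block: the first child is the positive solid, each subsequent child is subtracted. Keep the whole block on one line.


difference() { cube([4279, 126, 2640]); translate([1916, 0, 769]) cube([1029, 126, 1615]); }


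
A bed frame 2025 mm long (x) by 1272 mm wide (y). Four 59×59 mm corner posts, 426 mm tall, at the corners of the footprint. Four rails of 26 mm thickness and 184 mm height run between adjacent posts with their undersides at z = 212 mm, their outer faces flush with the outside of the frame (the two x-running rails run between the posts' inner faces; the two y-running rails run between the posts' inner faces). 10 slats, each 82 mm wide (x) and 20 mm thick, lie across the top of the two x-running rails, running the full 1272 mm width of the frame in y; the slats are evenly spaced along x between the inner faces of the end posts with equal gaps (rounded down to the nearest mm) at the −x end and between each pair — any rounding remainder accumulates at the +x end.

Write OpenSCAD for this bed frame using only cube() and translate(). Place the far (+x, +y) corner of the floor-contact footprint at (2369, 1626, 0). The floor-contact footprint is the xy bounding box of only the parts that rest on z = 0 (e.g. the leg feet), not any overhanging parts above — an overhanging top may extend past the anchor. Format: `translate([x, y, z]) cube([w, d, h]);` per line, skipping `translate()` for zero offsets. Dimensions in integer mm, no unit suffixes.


translate([344, 354, 0]) cube([59, 59, 426]);
translate([344, 1567, 0]) cube([59, 59, 426]);
translate([2310, 354, 0]) cube([59, 59, 426]);
translate([2310, 1567, 0]) cube([59, 59, 426]);
translate([403, 354, 212]) cube([1907, 26, 184]);
translate([403, 1600, 212]) cube([1907, 26, 184]);
translate([344, 413, 212]) cube([26, 1154, 184]);
translate([2343, 413, 212]) cube([26, 1154, 184]);
translate([501, 354, 396]) cube([82, 1272, 20]);
translate([681, 354, 396]) cube([82, 1272, 20]);
translate([861, 354, 396]) cube([82, 1272, 20]);
translate([1041, 354, 396]) cube([82, 1272, 20]);
translate([1221, 354, 396]) cube([82, 1272, 20]);
translate([1401, 354, 396]) cube([82, 1272, 20]);
translate([1581, 354, 396]) cube([82, 1272, 20]);
translate([1761, 354, 396]) cube([82, 1272, 20]);
translate([1941, 354, 396]) cube([82, 1272, 20]);
translate([2121, 354, 396]) cube([82, 1272, 20]);


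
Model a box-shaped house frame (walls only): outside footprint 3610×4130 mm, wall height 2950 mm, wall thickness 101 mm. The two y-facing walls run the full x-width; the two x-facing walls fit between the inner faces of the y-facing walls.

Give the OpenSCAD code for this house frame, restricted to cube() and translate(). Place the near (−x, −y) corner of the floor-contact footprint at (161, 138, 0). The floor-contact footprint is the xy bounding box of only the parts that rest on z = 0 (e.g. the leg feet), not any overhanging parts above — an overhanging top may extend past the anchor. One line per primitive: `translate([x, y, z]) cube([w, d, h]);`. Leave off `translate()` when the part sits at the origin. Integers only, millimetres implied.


translate([161, 138, 0]) cube([3610, 101, 2950]);
translate([161, 4167, 0]) cube([3610, 101, 2950]);
translate([161, 239, 0]) cube([101, 3928, 2950]);
translate([3670, 239, 0]) cube([101, 3928, 2950]);


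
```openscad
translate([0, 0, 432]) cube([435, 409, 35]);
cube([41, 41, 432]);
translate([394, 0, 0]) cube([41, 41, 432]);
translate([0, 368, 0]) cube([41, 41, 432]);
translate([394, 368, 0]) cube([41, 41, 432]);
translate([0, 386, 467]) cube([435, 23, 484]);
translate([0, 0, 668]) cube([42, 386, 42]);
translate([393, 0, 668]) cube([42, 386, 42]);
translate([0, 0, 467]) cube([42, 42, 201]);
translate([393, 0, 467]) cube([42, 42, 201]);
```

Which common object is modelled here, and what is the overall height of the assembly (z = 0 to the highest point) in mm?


A chair. The overall height is 951 mm.

A slab on four corner posts with a tall panel at the back — a chair. The seat slab sits at z = 432 with thickness 35, and the 484 mm backrest starts at the seat top, so the overall height is 432 + 35 + 484 = 951 mm.


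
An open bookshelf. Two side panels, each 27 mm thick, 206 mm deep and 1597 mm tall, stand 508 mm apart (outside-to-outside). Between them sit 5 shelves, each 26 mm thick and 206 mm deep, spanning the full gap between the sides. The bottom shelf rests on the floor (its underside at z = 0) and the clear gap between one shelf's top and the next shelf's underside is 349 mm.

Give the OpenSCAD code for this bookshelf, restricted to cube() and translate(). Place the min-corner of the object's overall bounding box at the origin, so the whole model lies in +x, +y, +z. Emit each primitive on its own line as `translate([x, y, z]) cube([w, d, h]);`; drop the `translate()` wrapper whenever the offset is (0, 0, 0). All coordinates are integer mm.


cube([27, 206, 1597]);
translate([481, 0, 0]) cube([27, 206, 1597]);
translate([27, 0, 0]) cube([454, 206, 26]);
translate([27, 0, 375]) cube([454, 206, 26]);
translate([27, 0, 750]) cube([454, 206, 26]);
translate([27, 0, 1125]) cube([454, 206, 26]);
translate([27, 0, 1500]) cube([454, 206, 26]);


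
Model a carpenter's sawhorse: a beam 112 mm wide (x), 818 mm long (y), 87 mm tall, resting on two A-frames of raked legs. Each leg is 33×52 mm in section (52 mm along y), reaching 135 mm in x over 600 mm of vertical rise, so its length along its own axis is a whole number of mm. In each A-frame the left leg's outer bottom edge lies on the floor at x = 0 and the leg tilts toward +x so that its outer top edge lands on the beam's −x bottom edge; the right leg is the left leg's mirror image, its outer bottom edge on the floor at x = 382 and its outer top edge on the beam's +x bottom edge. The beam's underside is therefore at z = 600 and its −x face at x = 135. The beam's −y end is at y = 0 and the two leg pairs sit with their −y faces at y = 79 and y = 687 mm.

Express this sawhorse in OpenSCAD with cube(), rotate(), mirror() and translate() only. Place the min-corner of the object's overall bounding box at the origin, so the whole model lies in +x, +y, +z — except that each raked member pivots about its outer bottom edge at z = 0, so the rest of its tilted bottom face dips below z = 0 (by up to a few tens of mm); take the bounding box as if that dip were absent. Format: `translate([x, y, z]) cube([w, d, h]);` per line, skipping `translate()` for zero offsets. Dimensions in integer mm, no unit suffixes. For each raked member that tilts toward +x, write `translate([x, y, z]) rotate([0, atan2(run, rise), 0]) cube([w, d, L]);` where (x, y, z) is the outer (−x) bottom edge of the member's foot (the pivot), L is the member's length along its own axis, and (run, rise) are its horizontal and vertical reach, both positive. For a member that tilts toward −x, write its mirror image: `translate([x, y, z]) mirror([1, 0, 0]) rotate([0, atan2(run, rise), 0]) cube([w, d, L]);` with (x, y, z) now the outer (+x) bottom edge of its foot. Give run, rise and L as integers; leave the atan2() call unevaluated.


translate([135, 0, 600]) cube([112, 818, 87]);
translate([0, 79, 0]) rotate([0, atan2(135, 600), 0]) cube([33, 52, 615]);
translate([382, 79, 0]) mirror([1, 0, 0]) rotate([0, atan2(135, 600), 0]) cube([33, 52, 615]);
translate([0, 687, 0]) rotate([0, atan2(135, 600), 0]) cube([33, 52, 615]);
translate([382, 687, 0]) mirror([1, 0, 0]) rotate([0, atan2(135, 600), 0]) cube([33, 52, 615]);


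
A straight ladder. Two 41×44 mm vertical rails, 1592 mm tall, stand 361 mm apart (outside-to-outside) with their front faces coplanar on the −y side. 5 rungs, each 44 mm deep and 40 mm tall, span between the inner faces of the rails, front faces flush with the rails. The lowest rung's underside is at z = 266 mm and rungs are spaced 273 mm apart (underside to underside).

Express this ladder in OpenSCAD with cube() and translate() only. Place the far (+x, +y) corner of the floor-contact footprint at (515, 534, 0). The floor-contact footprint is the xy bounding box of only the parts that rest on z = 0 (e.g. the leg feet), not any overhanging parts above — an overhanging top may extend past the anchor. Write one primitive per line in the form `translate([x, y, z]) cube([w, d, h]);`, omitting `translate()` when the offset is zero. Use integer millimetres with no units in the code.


translate([154, 490, 0]) cube([41, 44, 1592]);
translate([474, 490, 0]) cube([41, 44, 1592]);
translate([195, 490, 266]) cube([279, 44, 40]);
translate([195, 490, 539]) cube([279, 44, 40]);
translate([195, 490, 812]) cube([279, 44, 40]);
translate([195, 490, 1085]) cube([279, 44, 40]);
translate([195, 490, 1358]) cube([279, 44, 40]);


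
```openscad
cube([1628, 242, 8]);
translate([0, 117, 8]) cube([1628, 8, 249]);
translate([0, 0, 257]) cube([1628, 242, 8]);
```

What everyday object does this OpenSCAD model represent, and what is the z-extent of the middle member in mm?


An I-beam. The web height is 249 mm.

Two wide flanges with a thin centred web — an I-beam. Overall 265 mm minus two 8 mm flanges gives a web of 265 − 2·8 = 249 mm.


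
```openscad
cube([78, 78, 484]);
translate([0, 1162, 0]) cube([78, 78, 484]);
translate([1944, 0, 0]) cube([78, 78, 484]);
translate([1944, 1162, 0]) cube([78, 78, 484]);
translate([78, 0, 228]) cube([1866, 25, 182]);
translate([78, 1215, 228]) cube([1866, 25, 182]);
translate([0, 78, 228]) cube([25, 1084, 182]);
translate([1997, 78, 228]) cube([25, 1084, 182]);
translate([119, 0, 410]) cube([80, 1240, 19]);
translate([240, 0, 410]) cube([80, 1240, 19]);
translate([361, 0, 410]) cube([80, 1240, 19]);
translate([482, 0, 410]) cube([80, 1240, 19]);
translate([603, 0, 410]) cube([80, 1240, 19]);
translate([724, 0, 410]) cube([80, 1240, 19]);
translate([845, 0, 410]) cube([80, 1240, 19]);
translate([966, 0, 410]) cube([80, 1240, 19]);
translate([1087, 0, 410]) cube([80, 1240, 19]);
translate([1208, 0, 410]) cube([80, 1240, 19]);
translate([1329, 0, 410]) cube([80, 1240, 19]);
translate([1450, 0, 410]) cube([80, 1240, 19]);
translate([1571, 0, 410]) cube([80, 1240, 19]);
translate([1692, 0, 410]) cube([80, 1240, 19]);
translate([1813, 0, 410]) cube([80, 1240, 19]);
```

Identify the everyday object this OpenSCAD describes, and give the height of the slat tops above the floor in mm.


A bed frame. The slat-top height is 429 mm.

Four posts, four rails, and a row of slats — a bed frame. Slats sit on the rails at z = 228 + 182 = 410; with slat thickness 19, the top is 429 mm.


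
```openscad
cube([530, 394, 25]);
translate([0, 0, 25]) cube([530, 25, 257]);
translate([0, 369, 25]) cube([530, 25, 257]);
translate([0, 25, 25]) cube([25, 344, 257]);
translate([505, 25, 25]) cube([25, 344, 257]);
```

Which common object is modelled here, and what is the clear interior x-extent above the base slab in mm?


An open box. The internal width is 480 mm.

A 530×394 base slab with four walls standing on it — an open box. The base is 530 mm wide and the walls are 25 mm thick, so the internal width is 530 − 2 × 25 = 480 mm.


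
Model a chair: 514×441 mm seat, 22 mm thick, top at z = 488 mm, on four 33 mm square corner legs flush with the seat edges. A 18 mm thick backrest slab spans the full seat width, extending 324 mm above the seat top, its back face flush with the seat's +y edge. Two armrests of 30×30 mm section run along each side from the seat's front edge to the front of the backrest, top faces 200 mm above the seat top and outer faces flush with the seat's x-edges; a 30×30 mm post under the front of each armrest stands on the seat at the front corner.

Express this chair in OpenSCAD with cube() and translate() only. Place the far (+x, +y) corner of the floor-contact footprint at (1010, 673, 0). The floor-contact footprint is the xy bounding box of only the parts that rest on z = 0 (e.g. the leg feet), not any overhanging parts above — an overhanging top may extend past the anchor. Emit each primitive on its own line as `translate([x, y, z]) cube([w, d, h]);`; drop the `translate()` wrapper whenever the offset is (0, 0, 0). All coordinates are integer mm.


translate([496, 232, 466]) cube([514, 441, 22]);
translate([496, 232, 0]) cube([33, 33, 466]);
translate([977, 232, 0]) cube([33, 33, 466]);
translate([496, 640, 0]) cube([33, 33, 466]);
translate([977, 640, 0]) cube([33, 33, 466]);
translate([496, 655, 488]) cube([514, 18, 324]);
translate([496, 232, 658]) cube([30, 423, 30]);
translate([980, 232, 658]) cube([30, 423, 30]);
translate([496, 232, 488]) cube([30, 30, 170]);
translate([980, 232, 488]) cube([30, 30, 170]);


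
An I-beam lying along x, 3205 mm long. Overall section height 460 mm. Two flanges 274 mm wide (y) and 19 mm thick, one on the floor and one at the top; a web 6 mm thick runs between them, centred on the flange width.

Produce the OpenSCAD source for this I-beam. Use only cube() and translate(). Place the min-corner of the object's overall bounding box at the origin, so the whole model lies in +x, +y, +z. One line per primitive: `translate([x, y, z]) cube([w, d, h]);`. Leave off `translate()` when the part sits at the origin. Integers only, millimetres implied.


cube([3205, 274, 19]);
translate([0, 134, 19]) cube([3205, 6, 422]);
translate([0, 0, 441]) cube([3205, 274, 19]);


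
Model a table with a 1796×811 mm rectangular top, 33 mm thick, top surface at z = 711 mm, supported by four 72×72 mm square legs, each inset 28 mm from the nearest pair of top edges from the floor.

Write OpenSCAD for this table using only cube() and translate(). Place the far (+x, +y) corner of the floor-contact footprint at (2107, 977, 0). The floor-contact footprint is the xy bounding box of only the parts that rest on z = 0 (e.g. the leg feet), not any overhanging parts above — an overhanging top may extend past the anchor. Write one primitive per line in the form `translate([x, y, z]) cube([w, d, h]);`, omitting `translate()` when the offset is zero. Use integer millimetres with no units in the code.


translate([339, 194, 678]) cube([1796, 811, 33]);
translate([367, 222, 0]) cube([72, 72, 678]);
translate([2035, 222, 0]) cube([72, 72, 678]);
translate([367, 905, 0]) cube([72, 72, 678]);
translate([2035, 905, 0]) cube([72, 72, 678]);


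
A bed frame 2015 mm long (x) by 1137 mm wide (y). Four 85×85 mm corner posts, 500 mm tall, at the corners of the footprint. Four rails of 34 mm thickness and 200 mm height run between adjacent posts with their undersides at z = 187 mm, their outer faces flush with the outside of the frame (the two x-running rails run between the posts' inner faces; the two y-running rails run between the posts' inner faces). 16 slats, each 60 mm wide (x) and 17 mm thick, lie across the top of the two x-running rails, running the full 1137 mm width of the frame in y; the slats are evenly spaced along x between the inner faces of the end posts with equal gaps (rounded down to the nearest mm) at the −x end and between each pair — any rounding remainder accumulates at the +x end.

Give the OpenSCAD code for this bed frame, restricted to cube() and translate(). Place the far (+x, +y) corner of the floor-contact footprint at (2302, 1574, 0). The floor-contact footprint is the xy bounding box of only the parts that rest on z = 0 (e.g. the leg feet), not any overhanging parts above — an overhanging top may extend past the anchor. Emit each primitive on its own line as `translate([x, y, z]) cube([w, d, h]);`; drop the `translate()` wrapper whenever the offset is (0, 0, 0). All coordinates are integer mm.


translate([287, 437, 0]) cube([85, 85, 500]);
translate([287, 1489, 0]) cube([85, 85, 500]);
translate([2217, 437, 0]) cube([85, 85, 500]);
translate([2217, 1489, 0]) cube([85, 85, 500]);
translate([372, 437, 187]) cube([1845, 34, 200]);
translate([372, 1540, 187]) cube([1845, 34, 200]);
translate([287, 522, 187]) cube([34, 967, 200]);
translate([2268, 522, 187]) cube([34, 967, 200]);
translate([424, 437, 387]) cube([60, 1137, 17]);
translate([536, 437, 387]) cube([60, 1137, 17]);
translate([648, 437, 387]) cube([60, 1137, 17]);
translate([760, 437, 387]) cube([60, 1137, 17]);
translate([872, 437, 387]) cube([60, 1137, 17]);
translate([984, 437, 387]) cube([60, 1137, 17]);
translate([1096, 437, 387]) cube([60, 1137, 17]);
translate([1208, 437, 387]) cube([60, 1137, 17]);
translate([1320, 437, 387]) cube([60, 1137, 17]);
translate([1432, 437, 387]) cube([60, 1137, 17]);
translate([1544, 437, 387]) cube([60, 1137, 17]);
translate([1656, 437, 387]) cube([60, 1137, 17]);
translate([1768, 437, 387]) cube([60, 1137, 17]);
translate([1880, 437, 387]) cube([60, 1137, 17]);
translate([1992, 437, 387]) cube([60, 1137, 17]);
translate([2104, 437, 387]) cube([60, 1137, 17]);


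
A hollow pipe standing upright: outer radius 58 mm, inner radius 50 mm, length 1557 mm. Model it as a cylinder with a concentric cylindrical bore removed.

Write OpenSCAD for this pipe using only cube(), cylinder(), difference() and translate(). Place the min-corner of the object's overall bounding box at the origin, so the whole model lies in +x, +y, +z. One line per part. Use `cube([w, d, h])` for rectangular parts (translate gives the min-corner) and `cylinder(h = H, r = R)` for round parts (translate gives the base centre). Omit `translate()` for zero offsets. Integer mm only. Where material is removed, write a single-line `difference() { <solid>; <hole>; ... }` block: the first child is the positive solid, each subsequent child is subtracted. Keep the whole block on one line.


difference() { translate([58, 58, 0]) cylinder(h = 1557, r = 58); translate([58, 58, 0]) cylinder(h = 1557, r = 50); }


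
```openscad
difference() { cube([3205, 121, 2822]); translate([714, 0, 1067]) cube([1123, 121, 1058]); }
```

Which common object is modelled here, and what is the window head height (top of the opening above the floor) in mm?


A wall with a window opening. The window head height is 2125 mm.

A wall with a rectangular opening subtracted — a window. Sill at z = 1067, opening 1058 mm tall, so the head is at 1067 + 1058 = 2125 mm.


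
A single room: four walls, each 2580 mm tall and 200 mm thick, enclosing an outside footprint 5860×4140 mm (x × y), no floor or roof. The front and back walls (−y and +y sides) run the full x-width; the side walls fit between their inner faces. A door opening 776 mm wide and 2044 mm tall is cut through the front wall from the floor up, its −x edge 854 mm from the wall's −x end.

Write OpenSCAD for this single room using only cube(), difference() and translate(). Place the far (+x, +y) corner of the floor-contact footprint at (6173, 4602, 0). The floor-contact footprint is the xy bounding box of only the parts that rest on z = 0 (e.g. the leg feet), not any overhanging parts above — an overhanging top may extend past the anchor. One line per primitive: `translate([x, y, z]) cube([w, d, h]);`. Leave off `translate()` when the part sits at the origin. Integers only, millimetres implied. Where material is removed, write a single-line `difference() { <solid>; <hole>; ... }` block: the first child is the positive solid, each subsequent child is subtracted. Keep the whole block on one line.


difference() { translate([313, 462, 0]) cube([5860, 200, 2580]); translate([1167, 462, 0]) cube([776, 200, 2044]); }
translate([313, 4402, 0]) cube([5860, 200, 2580]);
translate([313, 662, 0]) cube([200, 3740, 2580]);
translate([5973, 662, 0]) cube([200, 3740, 2580]);


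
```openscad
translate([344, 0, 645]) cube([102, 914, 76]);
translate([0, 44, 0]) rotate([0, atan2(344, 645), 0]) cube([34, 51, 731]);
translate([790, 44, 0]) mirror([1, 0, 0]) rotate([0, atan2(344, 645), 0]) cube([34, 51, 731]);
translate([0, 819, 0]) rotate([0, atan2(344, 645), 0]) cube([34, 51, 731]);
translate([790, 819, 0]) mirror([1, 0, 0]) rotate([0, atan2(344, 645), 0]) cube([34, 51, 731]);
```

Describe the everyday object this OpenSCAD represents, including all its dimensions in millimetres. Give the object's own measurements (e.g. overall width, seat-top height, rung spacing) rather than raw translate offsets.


A sawhorse. A 102×914×76 mm beam (x, y, z) sits on two A-frame leg pairs. Each pair is two raked legs of 34×51 mm section (51 mm along y) splaying symmetrically in x. Each leg rises 645 mm vertically over 344 mm of horizontal reach and is 731 mm long along its own axis. Every leg's outer bottom edge rests on the floor and its outer top edge meets a bottom edge of the beam — the left legs (tilting toward +x) meet the beam's −x bottom edge, the right legs (their mirror images, tilting toward −x) meet its +x bottom edge — so the leg tops tuck under the beam, the beam's underside is 645 mm above the floor, and the feet are 790 mm apart outside-to-outside with the beam centred between them. The two leg pairs are set in 44 mm from either end of the beam.


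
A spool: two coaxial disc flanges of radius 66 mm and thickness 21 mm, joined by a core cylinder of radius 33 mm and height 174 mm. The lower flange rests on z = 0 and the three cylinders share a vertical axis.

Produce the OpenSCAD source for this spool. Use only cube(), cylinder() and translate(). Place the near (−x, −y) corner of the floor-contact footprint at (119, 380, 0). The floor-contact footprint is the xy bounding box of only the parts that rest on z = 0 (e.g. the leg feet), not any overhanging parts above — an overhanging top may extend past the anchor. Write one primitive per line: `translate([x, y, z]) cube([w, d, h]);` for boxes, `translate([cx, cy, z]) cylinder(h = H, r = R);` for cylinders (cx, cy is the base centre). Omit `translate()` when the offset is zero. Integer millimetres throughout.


translate([185, 446, 0]) cylinder(h = 21, r = 66);
translate([185, 446, 21]) cylinder(h = 174, r = 33);
translate([185, 446, 195]) cylinder(h = 21, r = 66);


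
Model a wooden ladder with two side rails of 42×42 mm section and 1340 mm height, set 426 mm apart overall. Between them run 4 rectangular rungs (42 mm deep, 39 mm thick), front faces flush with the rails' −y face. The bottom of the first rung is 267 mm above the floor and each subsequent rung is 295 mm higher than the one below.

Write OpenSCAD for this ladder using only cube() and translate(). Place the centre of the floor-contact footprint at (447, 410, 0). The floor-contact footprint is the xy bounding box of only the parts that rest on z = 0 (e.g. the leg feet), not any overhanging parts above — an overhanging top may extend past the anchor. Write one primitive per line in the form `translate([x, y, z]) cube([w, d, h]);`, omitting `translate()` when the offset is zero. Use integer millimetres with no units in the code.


// rung span = 426 - 2*42 = 342
// rung[k] z = 267 + k*295
translate([234, 389, 0]) cube([42, 42, 1340]);
translate([618, 389, 0]) cube([42, 42, 1340]);
translate([276, 389, 267]) cube([342, 42, 39]);
translate([276, 389, 562]) cube([342, 42, 39]);
translate([276, 389, 857]) cube([342, 42, 39]);
translate([276, 389, 1152]) cube([342, 42, 39]);


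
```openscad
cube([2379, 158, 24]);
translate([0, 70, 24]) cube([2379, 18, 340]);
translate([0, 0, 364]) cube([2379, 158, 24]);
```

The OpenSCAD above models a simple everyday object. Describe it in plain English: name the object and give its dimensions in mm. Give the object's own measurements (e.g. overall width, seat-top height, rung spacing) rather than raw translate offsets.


An I-beam lying along x, 2379 mm long. Overall section height 388 mm. Two flanges 158 mm wide (y) and 24 mm thick, one on the floor and one at the top; a web 18 mm thick runs between them, centred on the flange width.


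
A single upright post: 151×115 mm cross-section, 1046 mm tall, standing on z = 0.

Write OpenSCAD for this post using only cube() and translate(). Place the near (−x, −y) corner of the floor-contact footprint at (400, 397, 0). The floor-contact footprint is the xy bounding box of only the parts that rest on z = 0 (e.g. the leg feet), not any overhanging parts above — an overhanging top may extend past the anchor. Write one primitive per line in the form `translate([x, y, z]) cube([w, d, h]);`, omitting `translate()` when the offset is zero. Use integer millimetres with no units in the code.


translate([400, 397, 0]) cube([151, 115, 1046]);


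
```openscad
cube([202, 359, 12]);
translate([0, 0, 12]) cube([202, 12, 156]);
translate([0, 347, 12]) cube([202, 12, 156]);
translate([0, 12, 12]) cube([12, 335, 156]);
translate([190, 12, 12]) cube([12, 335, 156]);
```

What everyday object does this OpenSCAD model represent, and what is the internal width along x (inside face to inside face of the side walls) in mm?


An open box. The internal width is 178 mm.

A 202×359 base slab with four walls standing on it — an open box. The base is 202 mm wide and the walls are 12 mm thick, so the internal width is 202 − 2 × 12 = 178 mm.


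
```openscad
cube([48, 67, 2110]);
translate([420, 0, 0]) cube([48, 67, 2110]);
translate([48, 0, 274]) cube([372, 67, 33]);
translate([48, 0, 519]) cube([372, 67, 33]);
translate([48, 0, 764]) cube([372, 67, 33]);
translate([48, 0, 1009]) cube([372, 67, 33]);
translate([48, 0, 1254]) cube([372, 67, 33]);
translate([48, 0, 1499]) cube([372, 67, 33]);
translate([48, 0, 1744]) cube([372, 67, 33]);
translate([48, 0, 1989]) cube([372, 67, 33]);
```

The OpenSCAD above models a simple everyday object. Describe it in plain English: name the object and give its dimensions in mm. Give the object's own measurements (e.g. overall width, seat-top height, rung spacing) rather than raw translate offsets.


A straight ladder. Two 48×67 mm vertical rails, 2110 mm tall, stand 468 mm apart (outside-to-outside) with their front faces coplanar on the −y side. 8 rungs, each 67 mm deep and 33 mm tall, span between the inner faces of the rails, front faces flush with the rails. The lowest rung's underside is at z = 274 mm and rungs are spaced 245 mm apart (underside to underside).


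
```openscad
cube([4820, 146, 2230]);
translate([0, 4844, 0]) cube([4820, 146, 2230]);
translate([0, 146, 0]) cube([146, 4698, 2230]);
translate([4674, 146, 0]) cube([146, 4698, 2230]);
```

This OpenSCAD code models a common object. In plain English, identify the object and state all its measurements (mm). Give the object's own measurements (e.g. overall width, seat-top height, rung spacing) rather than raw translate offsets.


The wall frame of a small rectangular building: four walls, each 2230 mm tall and 146 mm thick, enclosing a footprint 4820 mm (x) by 4990 mm (y) outside-to-outside, with no floor or roof. The front and back walls (the −y and +y sides) span the full width; the two side walls fit between them.


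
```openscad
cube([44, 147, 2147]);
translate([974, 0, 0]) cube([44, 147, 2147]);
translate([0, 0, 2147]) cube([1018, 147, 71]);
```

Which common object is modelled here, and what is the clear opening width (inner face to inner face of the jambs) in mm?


A door frame. The clear opening width is 930 mm.

Two 2147 mm tall posts with a header on top — a door frame. The left jamb is 44 mm wide at x = 0; the right jamb starts at x = 974. The clear opening is 974 − 44 = 930 mm.


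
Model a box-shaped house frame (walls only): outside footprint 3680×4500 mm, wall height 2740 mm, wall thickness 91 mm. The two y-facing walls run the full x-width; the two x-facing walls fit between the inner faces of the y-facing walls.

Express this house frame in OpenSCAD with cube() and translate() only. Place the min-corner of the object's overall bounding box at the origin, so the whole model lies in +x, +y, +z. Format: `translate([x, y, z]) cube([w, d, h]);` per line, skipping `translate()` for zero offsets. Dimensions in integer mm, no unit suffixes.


cube([3680, 91, 2740]);
translate([0, 4409, 0]) cube([3680, 91, 2740]);
translate([0, 91, 0]) cube([91, 4318, 2740]);
translate([3589, 91, 0]) cube([91, 4318, 2740]);


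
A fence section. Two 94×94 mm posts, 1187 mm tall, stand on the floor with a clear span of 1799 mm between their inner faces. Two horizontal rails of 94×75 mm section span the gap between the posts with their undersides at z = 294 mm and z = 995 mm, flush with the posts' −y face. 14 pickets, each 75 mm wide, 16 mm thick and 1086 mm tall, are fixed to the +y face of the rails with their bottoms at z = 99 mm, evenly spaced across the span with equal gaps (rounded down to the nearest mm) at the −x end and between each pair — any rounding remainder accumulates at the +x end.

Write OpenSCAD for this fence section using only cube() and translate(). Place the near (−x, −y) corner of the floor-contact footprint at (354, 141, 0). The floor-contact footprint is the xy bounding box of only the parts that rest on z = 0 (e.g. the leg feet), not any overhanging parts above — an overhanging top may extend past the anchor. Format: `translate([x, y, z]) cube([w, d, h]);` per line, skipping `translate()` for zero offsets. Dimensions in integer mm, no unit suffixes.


translate([354, 141, 0]) cube([94, 94, 1187]);
translate([2247, 141, 0]) cube([94, 94, 1187]);
translate([448, 141, 294]) cube([1799, 94, 75]);
translate([448, 141, 995]) cube([1799, 94, 75]);
translate([497, 235, 99]) cube([75, 16, 1086]);
translate([621, 235, 99]) cube([75, 16, 1086]);
translate([745, 235, 99]) cube([75, 16, 1086]);
translate([869, 235, 99]) cube([75, 16, 1086]);
translate([993, 235, 99]) cube([75, 16, 1086]);
translate([1117, 235, 99]) cube([75, 16, 1086]);
translate([1241, 235, 99]) cube([75, 16, 1086]);
translate([1365, 235, 99]) cube([75, 16, 1086]);
translate([1489, 235, 99]) cube([75, 16, 1086]);
translate([1613, 235, 99]) cube([75, 16, 1086]);
translate([1737, 235, 99]) cube([75, 16, 1086]);
translate([1861, 235, 99]) cube([75, 16, 1086]);
translate([1985, 235, 99]) cube([75, 16, 1086]);
translate([2109, 235, 99]) cube([75, 16, 1086]);


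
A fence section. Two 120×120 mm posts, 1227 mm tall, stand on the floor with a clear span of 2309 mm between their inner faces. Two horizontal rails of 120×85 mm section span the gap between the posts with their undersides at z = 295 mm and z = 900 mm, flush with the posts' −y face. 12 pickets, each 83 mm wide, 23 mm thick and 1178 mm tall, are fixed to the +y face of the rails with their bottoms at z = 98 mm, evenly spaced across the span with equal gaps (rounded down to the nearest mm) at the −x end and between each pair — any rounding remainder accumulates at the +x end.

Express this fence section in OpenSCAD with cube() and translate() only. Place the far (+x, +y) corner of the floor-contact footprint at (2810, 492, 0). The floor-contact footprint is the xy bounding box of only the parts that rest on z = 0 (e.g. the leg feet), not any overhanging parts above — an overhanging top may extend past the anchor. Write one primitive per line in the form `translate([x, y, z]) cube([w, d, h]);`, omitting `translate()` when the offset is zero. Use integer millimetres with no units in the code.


translate([261, 372, 0]) cube([120, 120, 1227]);
translate([2690, 372, 0]) cube([120, 120, 1227]);
translate([381, 372, 295]) cube([2309, 120, 85]);
translate([381, 372, 900]) cube([2309, 120, 85]);
translate([482, 492, 98]) cube([83, 23, 1178]);
translate([666, 492, 98]) cube([83, 23, 1178]);
translate([850, 492, 98]) cube([83, 23, 1178]);
translate([1034, 492, 98]) cube([83, 23, 1178]);
translate([1218, 492, 98]) cube([83, 23, 1178]);
translate([1402, 492, 98]) cube([83, 23, 1178]);
translate([1586, 492, 98]) cube([83, 23, 1178]);
translate([1770, 492, 98]) cube([83, 23, 1178]);
translate([1954, 492, 98]) cube([83, 23, 1178]);
translate([2138, 492, 98]) cube([83, 23, 1178]);
translate([2322, 492, 98]) cube([83, 23, 1178]);
translate([2506, 492, 98]) cube([83, 23, 1178]);


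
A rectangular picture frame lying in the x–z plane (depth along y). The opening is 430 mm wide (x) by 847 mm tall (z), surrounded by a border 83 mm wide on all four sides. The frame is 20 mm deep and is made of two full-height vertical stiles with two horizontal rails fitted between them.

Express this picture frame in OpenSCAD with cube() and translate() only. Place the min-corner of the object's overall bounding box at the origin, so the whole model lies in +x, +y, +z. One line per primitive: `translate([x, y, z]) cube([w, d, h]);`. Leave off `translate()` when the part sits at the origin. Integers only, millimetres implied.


cube([83, 20, 1013]);
translate([513, 0, 0]) cube([83, 20, 1013]);
translate([83, 0, 0]) cube([430, 20, 83]);
translate([83, 0, 930]) cube([430, 20, 83]);
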